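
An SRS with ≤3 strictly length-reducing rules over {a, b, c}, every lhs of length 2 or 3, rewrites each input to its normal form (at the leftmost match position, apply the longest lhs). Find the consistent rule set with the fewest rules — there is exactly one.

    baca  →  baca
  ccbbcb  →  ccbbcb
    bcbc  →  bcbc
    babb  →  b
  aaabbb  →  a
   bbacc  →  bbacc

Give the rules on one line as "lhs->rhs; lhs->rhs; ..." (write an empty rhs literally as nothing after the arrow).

ab->; abb->

  | baca
  | ccbbcb
  | bcbc
  | babb => b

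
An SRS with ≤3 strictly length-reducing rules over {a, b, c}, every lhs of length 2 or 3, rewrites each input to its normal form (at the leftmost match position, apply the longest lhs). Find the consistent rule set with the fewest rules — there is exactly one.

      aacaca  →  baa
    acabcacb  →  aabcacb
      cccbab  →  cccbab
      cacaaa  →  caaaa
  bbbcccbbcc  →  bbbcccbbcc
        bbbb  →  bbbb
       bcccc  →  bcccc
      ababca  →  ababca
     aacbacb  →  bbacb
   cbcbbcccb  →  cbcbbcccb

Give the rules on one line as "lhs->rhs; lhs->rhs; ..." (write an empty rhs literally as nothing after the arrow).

aac->b; aca->aa

  | aacaca => baca => baa
  | acabcacb => aabcacb
  | cccbab
  | cacaaa => caaaa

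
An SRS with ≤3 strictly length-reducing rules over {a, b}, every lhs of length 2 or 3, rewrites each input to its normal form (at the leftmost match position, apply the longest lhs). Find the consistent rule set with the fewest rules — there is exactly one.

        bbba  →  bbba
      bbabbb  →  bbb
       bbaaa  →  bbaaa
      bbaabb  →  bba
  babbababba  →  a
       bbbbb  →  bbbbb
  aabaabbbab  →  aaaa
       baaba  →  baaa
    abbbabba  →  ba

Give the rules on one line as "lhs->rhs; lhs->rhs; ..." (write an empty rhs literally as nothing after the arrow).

  | bbba
  | bbabbb => bbb
  | bbaaa
  | bbaabb => bba

ab->a; abb->; bab->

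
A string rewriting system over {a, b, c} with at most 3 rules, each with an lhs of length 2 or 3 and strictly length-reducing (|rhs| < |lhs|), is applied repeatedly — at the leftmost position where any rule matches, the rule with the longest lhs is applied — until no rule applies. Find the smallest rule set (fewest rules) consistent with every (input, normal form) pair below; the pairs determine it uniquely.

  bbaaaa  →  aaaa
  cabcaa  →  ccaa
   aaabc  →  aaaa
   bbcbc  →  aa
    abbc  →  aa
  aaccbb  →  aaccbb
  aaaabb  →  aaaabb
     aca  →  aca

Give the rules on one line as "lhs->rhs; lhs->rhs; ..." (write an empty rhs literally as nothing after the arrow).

ba->a; bc->a; cab->c

  | bbaaaa => baaaa => aaaa
  | cabcaa => ccaa
  | aaabc => aaaa
  | bbcbc => babc => abc => aa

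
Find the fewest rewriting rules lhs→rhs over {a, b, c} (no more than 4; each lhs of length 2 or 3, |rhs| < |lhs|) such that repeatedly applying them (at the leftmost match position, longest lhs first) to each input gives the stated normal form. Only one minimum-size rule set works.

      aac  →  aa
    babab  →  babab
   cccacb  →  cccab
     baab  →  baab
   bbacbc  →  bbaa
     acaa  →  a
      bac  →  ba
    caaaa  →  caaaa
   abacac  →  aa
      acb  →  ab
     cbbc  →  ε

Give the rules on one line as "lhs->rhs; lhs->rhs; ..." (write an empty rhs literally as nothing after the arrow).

  | aac => aa
  | babab
  | cccacb => cccab
  | baab

ac->a; aca->; bc->a; cba->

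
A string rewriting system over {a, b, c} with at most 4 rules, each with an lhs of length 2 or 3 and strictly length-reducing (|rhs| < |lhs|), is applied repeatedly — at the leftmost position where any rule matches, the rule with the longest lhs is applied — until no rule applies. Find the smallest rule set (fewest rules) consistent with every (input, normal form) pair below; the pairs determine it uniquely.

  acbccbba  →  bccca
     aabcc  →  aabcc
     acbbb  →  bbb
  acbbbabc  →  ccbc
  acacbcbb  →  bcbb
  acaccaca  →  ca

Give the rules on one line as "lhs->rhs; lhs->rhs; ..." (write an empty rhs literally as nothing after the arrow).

  | acbccbba => bccbba => bccca
  | aabcc
  | acbbb => bbb
  | acbbbabc => bbbabc => bcabc => ccbc

ac->; bba->ca; bca->cc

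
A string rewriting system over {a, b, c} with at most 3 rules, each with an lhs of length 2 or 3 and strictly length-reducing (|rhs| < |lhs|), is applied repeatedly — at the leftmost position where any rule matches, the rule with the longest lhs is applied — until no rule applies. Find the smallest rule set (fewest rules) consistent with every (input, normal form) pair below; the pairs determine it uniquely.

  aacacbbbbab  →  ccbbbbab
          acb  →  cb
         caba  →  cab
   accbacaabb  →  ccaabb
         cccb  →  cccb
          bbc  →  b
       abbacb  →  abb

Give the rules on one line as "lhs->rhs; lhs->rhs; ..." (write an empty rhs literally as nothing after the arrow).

aba->ab; ac->c; bc->

  | aacacbbbbab => acacbbbbab => cacbbbbab => ccbbbbab
  | acb => cb
  | caba => cab
  | accbacaabb => ccbacaabb => ccbcaabb => ccaabb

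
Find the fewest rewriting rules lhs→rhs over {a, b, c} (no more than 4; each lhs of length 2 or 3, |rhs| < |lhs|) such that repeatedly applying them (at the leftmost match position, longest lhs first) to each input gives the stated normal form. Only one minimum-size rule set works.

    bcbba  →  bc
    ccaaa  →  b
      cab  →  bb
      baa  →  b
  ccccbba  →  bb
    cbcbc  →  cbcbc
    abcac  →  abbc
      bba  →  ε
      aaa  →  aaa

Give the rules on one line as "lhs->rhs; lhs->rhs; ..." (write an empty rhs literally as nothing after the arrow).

ba->b; bba->; ca->b; cc->b

  | bcbba => bc
  | ccaaa => baaa => baa => ba => b
  | cab => bb
  | baa => ba => b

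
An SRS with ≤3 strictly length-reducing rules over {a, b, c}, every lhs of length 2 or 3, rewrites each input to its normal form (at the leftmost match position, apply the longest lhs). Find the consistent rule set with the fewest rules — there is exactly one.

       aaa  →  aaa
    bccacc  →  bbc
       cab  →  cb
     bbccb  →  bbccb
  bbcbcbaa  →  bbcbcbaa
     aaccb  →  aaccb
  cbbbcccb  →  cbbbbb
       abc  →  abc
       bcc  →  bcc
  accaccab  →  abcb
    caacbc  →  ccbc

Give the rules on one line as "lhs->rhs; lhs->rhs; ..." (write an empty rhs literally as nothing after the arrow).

  | aaa
  | bccacc => bcccc => bbc
  | cab => cb
  | bbccb

ca->c; ccc->b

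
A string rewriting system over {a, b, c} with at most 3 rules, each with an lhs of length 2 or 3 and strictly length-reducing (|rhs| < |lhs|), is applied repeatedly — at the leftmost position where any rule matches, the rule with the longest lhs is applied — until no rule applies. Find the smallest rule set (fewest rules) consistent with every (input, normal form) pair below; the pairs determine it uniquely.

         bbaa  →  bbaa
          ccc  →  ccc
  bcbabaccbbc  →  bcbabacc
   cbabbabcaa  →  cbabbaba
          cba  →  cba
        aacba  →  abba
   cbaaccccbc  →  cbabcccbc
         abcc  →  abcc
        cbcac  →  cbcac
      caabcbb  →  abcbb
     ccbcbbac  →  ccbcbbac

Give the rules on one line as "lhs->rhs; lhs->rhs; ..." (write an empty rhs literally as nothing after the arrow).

aac->ab; bbc->; caa->a

  | bbaa
  | ccc
  | bcbabaccbbc => bcbabacc
  | cbabbabcaa => cbabbaba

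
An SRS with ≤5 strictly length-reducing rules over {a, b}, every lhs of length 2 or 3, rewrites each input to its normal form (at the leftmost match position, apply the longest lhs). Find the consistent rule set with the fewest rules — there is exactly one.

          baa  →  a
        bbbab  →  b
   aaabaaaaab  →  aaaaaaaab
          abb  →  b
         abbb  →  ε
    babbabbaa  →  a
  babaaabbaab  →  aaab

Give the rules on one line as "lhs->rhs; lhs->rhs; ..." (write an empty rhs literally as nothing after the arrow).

aba->aa; abb->b; ba->; bb->

  | baa => a
  | bbbab => bab => b
  | aaabaaaaab => aaaaaaaab
  | abb => b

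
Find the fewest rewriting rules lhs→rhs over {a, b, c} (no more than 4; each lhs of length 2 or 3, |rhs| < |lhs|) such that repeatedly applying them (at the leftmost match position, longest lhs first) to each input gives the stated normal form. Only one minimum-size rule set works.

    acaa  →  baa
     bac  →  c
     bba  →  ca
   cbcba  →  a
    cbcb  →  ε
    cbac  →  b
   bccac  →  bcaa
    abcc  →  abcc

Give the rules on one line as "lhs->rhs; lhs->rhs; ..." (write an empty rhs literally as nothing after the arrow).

ac->b; bb->c; cac->aa; cb->

  | acaa => baa
  | bac => bb => c
  | bba => ca
  | cbcba => cba => a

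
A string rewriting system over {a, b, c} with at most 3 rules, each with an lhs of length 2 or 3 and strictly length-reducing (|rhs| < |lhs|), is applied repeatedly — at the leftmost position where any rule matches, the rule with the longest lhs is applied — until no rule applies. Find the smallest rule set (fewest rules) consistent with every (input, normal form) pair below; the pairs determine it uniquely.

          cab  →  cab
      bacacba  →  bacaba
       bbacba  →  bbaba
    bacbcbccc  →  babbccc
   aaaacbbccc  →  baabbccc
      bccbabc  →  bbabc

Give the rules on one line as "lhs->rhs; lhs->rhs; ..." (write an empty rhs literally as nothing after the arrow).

aaa->ba; cb->b

  | cab
  | bacacba => bacaba
  | bbacba => bbaba
  | bacbcbccc => babcbccc => babbccc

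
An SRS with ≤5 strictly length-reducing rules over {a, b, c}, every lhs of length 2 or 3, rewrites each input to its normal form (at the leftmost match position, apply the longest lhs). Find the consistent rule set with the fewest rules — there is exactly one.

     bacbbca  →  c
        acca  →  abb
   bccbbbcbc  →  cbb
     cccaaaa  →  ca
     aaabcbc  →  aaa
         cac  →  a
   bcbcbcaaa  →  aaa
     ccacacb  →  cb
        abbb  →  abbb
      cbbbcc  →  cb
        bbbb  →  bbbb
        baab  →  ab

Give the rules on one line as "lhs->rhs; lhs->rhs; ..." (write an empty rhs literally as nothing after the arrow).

  | bacbbca => cbbca => cba => c
  | acca => abb
  | bccbbbcbc => cbbbcbc => cbbbc => cbb
  | cccaaaa => cbbaaa => cbaa => ca

ba->; bc->; cac->a; cca->bb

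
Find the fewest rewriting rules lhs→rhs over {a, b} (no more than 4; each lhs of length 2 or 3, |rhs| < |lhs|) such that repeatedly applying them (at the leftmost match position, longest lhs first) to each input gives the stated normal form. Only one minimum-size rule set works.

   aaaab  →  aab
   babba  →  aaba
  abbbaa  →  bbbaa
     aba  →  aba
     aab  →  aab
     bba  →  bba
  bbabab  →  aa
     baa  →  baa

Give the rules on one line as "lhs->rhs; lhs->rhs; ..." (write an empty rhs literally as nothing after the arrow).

aaa->a; abb->bb; bab->aa

  | aaaab => aab
  | babba => aaba
  | abbbaa => bbbaa
  | aba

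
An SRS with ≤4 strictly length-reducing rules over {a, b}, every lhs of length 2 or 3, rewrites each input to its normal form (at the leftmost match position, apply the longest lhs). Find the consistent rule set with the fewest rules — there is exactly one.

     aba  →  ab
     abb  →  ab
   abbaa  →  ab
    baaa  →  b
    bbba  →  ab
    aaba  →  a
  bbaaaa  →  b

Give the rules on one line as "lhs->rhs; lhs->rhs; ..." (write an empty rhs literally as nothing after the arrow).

aab->; ba->b; bb->b; bbb->ab

  | aba => ab
  | abb => ab
  | abbaa => abaa => aba => ab
  | baaa => baa => ba => b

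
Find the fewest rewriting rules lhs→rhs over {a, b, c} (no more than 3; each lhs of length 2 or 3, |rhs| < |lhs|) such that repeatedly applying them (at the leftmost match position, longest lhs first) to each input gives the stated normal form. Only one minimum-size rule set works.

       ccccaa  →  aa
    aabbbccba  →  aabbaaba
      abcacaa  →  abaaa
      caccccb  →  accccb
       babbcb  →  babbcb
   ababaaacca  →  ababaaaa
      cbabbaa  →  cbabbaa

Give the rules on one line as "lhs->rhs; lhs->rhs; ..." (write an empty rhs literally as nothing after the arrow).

bcc->aa; ca->a

  | ccccaa => cccaa => ccaa => caa => aa
  | aabbbccba => aabbaaba
  | abcacaa => abacaa => abaaa
  | caccccb => accccb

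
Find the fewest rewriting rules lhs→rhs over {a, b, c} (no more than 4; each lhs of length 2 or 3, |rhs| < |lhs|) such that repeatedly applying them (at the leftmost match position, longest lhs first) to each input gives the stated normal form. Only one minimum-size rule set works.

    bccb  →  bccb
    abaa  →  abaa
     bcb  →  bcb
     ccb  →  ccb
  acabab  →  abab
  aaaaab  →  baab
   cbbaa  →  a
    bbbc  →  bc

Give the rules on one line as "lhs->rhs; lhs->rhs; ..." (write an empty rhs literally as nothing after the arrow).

aaa->b; bb->; ca->

  | bccb
  | abaa
  | bcb
  | ccb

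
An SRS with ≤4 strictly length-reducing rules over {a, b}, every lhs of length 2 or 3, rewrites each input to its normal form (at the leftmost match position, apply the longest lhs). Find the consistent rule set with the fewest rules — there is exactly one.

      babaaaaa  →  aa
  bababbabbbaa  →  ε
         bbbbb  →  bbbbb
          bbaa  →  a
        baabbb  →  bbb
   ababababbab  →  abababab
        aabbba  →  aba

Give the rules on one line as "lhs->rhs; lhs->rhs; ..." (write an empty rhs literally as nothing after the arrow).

abb->; baa->; bba->

  | babaaaaa => baaaa => aa
  | bababbabbbaa => bababbbaa => babbaa => baa => ε
  | bbbbb
  | bbaa => a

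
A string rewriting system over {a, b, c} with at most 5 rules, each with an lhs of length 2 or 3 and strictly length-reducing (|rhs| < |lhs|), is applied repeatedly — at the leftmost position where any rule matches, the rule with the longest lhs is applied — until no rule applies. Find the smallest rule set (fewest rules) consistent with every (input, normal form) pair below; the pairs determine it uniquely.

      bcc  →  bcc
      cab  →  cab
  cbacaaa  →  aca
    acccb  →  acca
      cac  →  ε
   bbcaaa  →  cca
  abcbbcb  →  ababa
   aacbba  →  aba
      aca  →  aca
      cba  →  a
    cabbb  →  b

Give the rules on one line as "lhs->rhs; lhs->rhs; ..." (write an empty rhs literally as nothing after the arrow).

aa->a; bb->c; cac->; cb->a

  | bcc
  | cab
  | cbacaaa => aacaaa => acaaa => acaa => aca
  | acccb => acca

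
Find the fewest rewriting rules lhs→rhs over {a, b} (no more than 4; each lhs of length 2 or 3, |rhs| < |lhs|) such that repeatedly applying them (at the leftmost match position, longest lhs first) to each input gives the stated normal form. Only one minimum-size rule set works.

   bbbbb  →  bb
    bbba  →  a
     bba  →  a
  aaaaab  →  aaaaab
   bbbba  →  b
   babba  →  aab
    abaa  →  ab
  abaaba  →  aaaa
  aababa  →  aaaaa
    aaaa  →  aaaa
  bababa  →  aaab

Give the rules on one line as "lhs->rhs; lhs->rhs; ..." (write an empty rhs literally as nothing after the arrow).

ba->b; bab->aa; bba->a; bbb->

  | bbbbb => bb
  | bbba => a
  | bba => a
  | aaaaab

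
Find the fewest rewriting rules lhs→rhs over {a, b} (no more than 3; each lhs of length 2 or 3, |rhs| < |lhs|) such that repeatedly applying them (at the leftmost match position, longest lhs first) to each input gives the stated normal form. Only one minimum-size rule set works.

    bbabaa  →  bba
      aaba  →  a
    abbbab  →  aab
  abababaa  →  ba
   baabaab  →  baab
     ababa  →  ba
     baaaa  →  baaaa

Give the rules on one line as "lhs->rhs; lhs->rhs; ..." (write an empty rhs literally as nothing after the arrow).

  | bbabaa => bba
  | aaba => a
  | abbbab => aab
  | abababaa => babaa => ba

aba->; bbb->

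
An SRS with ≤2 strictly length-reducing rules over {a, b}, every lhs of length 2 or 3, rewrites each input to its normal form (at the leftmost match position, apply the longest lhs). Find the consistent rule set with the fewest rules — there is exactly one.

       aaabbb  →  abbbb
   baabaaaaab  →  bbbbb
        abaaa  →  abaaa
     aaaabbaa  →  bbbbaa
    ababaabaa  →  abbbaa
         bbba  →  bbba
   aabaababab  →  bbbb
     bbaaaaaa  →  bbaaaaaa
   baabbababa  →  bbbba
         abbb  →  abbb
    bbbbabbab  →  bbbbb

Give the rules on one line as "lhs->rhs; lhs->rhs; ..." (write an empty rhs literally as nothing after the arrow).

aab->bb; bab->b

  | aaabbb => abbbb
  | baabaaaaab => bbbaaaaab => bbbaaabb => bbbabbb => bbbbb
  | abaaa
  | aaaabbaa => aabbbaa => bbbbaa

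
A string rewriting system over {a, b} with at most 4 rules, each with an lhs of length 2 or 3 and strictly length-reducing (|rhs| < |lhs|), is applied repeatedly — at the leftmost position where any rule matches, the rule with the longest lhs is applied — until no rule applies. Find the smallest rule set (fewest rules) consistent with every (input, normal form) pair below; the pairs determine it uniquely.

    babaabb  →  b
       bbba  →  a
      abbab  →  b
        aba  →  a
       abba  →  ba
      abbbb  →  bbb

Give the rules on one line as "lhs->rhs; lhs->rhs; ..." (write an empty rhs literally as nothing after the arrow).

  | babaabb => baabb => abb => b
  | bbba => baa => a
  | abbab => bab => b
  | aba => a

ab->; baa->a; bba->aa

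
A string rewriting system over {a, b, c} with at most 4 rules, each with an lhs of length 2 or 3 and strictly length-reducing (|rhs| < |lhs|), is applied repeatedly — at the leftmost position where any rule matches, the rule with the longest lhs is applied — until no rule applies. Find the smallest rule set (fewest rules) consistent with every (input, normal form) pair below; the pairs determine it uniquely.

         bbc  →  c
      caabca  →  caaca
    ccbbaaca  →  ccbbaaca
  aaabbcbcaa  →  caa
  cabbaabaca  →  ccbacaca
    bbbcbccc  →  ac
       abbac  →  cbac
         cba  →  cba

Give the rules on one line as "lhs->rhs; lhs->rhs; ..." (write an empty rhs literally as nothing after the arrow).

  | bbc => ab => c
  | caabca => caaca
  | ccbbaaca
  | aaabbcbcaa => aacbcbcaa => aabbcaa => acbcaa => abaa => caa

ab->c; abc->ac; bbc->ab; cbc->b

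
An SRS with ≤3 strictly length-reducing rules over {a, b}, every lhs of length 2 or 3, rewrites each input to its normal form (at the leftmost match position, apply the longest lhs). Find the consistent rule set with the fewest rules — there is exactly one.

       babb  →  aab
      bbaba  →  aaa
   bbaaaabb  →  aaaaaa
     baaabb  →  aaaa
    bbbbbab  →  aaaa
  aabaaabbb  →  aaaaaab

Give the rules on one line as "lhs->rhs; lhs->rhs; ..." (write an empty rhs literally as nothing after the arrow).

ba->a; bab->aa; bb->a

  | babb => aab
  | bbaba => aaba => aaa
  | bbaaaabb => aaaaabb => aaaaaa
  | baaabb => aaabb => aaaa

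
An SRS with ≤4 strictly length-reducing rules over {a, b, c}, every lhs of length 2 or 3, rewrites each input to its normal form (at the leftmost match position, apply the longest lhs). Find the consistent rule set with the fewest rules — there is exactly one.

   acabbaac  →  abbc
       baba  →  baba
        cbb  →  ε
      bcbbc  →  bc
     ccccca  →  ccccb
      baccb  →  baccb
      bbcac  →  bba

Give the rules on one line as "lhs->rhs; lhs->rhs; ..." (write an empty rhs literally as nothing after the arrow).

baa->; ca->b; cac->a; cbb->

  | acabbaac => abbbaac => abbc
  | baba
  | cbb => ε
  | bcbbc => bc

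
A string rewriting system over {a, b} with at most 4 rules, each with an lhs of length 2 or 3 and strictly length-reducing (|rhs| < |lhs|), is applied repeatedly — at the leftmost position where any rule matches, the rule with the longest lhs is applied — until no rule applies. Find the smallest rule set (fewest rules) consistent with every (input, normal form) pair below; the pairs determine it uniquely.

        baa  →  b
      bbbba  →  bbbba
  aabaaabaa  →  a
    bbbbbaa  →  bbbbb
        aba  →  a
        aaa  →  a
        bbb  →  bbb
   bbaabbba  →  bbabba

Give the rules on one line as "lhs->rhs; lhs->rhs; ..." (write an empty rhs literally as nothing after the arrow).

  | baa => b
  | bbbba
  | aabaaabaa => aaaabaa => aabaa => aaa => a
  | bbbbbaa => bbbbb

aa->; aab->a; aba->a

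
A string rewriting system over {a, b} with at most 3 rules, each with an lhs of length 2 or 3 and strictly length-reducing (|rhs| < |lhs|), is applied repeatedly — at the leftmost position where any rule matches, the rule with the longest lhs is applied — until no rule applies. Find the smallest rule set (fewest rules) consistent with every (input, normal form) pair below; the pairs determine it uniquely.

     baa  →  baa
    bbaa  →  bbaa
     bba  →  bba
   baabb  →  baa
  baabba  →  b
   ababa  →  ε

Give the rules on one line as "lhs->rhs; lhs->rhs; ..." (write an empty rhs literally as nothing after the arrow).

aaa->; ab->a

  | baa
  | bbaa
  | bba
  | baabb => baab => baa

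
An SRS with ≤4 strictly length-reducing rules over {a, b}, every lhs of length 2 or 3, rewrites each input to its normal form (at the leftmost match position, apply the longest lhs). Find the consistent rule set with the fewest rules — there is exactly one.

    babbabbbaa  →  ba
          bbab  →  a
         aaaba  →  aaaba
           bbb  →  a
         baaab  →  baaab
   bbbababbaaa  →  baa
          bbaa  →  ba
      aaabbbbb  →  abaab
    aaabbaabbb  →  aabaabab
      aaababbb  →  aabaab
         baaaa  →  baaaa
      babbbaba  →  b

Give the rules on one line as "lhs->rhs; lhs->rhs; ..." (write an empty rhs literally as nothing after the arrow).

  | babbabbbaa => bbaabbbaa => babbbaa => bbabaa => bbaa => ba
  | bbab => bb => a
  | aaaba
  | bbb => bb => a

abb->ba; bb->a; bba->b; bbb->bb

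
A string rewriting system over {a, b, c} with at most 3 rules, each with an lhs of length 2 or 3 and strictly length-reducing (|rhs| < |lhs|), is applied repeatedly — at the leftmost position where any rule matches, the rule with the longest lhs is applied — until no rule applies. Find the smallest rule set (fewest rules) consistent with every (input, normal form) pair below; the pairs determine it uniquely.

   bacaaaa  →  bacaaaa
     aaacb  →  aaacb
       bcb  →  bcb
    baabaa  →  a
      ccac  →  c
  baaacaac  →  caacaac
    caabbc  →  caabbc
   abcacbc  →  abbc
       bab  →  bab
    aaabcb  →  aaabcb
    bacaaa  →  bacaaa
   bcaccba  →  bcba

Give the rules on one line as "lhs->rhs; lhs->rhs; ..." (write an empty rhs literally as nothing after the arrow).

  | bacaaaa
  | aaacb
  | bcb
  | baabaa => cabaa => caca => a

baa->ca; cac->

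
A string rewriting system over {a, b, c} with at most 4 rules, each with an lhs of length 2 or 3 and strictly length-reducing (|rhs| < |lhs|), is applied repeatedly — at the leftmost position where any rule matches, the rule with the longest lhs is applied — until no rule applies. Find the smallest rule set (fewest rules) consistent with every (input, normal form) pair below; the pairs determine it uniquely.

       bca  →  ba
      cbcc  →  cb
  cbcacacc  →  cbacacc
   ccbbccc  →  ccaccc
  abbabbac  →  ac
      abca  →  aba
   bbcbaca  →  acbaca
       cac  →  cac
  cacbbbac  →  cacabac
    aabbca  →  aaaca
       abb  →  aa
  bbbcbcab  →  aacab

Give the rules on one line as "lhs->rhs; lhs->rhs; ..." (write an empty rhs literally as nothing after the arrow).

  | bca => ba
  | cbcc => cbc => cb
  | cbcacacc => cbacacc
  | ccbbccc => ccaccc

bb->a; bba->; bc->b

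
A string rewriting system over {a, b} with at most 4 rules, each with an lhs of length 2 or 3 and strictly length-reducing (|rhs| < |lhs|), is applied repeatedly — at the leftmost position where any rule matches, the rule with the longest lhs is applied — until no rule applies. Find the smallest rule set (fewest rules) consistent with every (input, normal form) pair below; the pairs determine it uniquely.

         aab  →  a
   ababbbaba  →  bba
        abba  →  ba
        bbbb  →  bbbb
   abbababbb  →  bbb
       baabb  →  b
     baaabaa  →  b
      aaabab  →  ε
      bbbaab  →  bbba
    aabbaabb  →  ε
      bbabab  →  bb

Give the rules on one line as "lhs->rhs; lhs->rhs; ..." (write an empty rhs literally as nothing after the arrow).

  | aab => a
  | ababbbaba => abbbaba => bbaba => bba
  | abba => ba
  | bbbb

aa->; aab->a; ab->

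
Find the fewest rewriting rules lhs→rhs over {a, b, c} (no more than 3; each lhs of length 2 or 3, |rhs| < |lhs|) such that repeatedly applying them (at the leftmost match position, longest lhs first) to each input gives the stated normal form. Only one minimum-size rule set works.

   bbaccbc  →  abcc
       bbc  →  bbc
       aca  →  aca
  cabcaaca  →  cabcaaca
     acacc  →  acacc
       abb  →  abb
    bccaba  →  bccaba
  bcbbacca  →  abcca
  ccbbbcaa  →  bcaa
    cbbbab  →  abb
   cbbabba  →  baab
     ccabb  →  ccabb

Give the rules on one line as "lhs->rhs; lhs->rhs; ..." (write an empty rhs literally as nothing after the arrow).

  | bbaccbc => abccbc => abcc
  | bbc
  | aca
  | cabcaaca

bba->ab; cb->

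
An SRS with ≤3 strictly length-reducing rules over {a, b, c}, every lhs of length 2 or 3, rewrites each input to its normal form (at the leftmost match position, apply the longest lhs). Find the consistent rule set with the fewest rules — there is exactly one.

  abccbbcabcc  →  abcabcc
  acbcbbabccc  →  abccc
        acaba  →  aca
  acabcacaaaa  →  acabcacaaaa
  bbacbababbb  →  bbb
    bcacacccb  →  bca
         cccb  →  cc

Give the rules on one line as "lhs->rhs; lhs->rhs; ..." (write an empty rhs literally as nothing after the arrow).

  | abccbbcabcc => abcbcabcc => abcabcc
  | acbcbbabccc => acbbabccc => ababccc => abccc
  | acaba => aca
  | acabcacaaaa

acc->b; ba->; cb->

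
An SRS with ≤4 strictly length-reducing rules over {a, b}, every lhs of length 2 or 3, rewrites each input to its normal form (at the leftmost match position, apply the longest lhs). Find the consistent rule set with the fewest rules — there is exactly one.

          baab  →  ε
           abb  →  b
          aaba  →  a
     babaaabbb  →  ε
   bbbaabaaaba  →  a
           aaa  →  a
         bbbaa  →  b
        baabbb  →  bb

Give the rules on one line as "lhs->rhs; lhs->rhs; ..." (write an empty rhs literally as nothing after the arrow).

  | baab => ab => ε
  | abb => b
  | aaba => aaa => a
  | babaaabbb => baaabbb => aabbb => aabb => aab => aa => ε

aa->; aab->aa; ab->; ba->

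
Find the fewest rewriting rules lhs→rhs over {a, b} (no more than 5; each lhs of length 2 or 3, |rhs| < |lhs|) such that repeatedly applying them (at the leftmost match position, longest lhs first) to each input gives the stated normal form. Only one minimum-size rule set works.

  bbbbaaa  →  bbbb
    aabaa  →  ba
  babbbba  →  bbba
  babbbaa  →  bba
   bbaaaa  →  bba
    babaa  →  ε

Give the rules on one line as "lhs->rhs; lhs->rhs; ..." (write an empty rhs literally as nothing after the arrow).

  | bbbbaaa => bbbb
  | aabaa => abaa => baa => ba
  | babbbba => abbba => bbba
  | babbbaa => abbaa => bbaa => bba

aa->a; aaa->; ab->b; bab->a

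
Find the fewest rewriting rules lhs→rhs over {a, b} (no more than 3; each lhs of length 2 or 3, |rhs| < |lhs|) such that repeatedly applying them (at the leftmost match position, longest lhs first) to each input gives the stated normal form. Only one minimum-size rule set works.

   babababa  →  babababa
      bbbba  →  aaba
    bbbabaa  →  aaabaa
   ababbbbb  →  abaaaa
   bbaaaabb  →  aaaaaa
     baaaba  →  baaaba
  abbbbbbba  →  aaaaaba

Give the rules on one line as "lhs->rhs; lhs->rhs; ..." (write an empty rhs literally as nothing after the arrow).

  | babababa
  | bbbba => aaba
  | bbbabaa => aaabaa
  | ababbbbb => abaaabb => abaaaa

bb->a; bbb->aa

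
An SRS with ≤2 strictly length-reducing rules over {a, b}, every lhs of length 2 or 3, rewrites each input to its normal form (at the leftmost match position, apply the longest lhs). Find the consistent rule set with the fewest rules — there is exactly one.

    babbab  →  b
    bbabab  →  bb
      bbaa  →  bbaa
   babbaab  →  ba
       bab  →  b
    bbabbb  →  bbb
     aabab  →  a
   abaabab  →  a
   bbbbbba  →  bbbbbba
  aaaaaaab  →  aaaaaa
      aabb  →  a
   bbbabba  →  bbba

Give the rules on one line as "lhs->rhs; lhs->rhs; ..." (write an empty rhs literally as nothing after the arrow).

  | babbab => bab => b
  | bbabab => bbab => bb
  | bbaa
  | babbaab => baab => ba

ab->; abb->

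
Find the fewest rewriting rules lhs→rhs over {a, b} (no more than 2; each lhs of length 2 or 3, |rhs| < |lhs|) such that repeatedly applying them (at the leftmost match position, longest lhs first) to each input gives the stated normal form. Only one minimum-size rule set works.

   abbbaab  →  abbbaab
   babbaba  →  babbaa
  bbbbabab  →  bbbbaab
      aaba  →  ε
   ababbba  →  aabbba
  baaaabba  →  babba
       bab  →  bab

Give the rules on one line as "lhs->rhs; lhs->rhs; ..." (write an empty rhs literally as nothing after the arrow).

  | abbbaab
  | babbaba => babbaa
  | bbbbabab => bbbbaab
  | aaba => aaa => ε

aaa->; aba->aa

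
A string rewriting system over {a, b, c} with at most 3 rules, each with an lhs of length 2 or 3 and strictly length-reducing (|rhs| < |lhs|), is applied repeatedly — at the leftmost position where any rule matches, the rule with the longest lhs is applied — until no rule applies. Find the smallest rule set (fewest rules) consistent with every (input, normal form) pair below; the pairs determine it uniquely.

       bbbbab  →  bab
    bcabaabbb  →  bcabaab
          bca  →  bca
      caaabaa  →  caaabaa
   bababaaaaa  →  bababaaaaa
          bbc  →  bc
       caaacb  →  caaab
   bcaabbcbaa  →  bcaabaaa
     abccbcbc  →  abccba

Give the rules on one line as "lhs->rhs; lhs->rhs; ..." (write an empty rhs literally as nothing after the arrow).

  | bbbbab => bbbab => bbab => bab
  | bcabaabbb => bcabaabb => bcabaab
  | bca
  | caaabaa

ac->a; bb->b; bcb->ba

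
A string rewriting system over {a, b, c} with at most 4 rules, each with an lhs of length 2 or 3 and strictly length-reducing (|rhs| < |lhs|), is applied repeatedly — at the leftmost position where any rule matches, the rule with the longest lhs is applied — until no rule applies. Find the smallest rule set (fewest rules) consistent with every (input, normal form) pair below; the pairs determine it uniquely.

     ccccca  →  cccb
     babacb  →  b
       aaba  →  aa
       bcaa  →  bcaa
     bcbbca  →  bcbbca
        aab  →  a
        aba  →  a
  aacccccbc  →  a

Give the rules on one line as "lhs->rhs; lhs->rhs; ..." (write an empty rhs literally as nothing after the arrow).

  | ccccca => cccb
  | babacb => bacb => bab => b
  | aaba => aa
  | bcaa

ab->; ac->a; cca->b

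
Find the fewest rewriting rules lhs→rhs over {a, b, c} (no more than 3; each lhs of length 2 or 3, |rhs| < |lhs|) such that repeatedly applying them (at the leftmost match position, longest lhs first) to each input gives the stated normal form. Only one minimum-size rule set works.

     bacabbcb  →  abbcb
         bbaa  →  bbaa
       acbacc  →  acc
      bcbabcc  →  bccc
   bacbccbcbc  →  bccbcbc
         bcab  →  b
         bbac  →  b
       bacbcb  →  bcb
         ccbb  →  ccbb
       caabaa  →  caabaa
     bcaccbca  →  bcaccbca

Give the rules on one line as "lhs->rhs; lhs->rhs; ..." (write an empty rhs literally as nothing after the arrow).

bab->; bac->; cab->

  | bacabbcb => abbcb
  | bbaa
  | acbacc => acc
  | bcbabcc => bccc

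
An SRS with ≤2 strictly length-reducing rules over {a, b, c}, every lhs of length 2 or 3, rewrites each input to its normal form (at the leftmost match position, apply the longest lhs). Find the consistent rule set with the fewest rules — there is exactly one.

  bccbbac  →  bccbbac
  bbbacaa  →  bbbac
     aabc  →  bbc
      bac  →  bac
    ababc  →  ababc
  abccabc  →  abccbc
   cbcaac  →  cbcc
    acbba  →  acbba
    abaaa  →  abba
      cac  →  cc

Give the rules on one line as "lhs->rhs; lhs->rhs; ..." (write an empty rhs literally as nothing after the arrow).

  | bccbbac
  | bbbacaa => bbbaca => bbbac
  | aabc => bbc
  | bac

aa->b; ca->c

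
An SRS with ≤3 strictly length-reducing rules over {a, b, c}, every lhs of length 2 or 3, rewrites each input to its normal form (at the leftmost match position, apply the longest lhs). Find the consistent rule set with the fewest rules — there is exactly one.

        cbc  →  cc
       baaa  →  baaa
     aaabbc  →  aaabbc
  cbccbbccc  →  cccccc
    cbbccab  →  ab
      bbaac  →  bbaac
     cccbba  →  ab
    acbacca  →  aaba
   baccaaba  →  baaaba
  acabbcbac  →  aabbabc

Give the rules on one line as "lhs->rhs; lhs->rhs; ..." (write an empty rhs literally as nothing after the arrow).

ca->a; cb->c; cba->ab

  | cbc => cc
  | baaa
  | aaabbc
  | cbccbbccc => cccbbccc => cccbccc => cccccc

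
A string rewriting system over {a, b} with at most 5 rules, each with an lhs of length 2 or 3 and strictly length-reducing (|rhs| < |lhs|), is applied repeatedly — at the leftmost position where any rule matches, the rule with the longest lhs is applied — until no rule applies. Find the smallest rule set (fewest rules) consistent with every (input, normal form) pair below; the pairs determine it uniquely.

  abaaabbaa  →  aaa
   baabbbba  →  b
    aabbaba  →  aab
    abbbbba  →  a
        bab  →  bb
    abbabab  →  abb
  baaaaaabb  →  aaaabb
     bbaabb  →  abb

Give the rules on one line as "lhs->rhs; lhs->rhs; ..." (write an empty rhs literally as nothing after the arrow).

ba->b; baa->; bba->; bbb->

  | abaaabbaa => aabbaa => aaa
  | baabbbba => bbbba => ba => b
  | aabbaba => aaba => aab
  | abbbbba => abba => a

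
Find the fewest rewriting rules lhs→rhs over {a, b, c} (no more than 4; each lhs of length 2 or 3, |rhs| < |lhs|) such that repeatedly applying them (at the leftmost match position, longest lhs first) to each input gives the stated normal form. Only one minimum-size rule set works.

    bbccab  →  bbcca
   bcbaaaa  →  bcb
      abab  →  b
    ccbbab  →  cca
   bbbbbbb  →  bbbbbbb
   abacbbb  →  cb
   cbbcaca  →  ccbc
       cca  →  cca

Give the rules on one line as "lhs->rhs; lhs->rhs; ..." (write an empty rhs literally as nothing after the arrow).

  | bbccab => bbcca
  | bcbaaaa => bcbaa => bcb
  | abab => aab => b
  | ccbbab => ccab => cca

aa->; ab->a; aca->bc; cbb->c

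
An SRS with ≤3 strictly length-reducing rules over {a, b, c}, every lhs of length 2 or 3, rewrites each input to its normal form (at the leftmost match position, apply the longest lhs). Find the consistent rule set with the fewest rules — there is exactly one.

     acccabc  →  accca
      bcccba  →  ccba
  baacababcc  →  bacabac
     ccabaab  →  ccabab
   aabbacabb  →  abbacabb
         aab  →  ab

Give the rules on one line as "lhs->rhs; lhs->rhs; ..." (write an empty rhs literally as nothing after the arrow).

  | acccabc => accca
  | bcccba => ccba
  | baacababcc => bacababcc => bacabac
  | ccabaab => ccabab

aa->a; bc->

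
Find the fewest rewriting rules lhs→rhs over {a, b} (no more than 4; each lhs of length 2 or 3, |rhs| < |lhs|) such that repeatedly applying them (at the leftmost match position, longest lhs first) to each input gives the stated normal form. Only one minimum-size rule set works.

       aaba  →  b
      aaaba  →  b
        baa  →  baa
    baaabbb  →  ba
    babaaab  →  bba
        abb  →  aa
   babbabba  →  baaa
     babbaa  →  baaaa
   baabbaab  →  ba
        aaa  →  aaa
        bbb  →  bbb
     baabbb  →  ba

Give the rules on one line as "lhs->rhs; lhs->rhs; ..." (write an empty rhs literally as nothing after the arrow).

aab->ab; ab->a; aba->b; abb->aa

  | aaba => aba => b
  | aaaba => aaba => aba => b
  | baa
  | baaabbb => baabbb => babbb => baab => bab => ba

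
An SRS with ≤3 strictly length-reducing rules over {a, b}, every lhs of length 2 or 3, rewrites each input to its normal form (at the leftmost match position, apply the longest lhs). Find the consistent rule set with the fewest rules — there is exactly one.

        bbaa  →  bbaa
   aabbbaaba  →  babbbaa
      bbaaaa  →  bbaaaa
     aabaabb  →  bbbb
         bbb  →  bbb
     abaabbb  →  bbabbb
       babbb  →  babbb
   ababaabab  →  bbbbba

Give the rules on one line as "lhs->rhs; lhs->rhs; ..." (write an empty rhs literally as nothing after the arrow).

aab->ba; aba->bb

  | bbaa
  | aabbbaaba => babbaaba => babbbaa
  | bbaaaa
  | aabaabb => baaabb => babab => bbbb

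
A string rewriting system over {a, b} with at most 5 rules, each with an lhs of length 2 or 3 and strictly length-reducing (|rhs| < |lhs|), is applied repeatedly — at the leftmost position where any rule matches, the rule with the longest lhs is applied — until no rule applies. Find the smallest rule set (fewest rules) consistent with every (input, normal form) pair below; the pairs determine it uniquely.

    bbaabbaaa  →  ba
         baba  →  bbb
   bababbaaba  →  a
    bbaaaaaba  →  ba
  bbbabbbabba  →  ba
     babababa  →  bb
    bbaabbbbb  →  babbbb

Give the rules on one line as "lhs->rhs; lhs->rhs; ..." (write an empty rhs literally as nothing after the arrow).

aa->a; aab->ba; aba->bb; bba->a

  | bbaabbaaa => aabbaaa => babaaa => bbbaa => baa => ba
  | baba => bbb
  | bababbaaba => bbbbbaaba => bbbaaba => baaba => bbaa => aa => a
  | bbaaaaaba => aaaaaba => aaaaba => aaaba => aaba => baa => ba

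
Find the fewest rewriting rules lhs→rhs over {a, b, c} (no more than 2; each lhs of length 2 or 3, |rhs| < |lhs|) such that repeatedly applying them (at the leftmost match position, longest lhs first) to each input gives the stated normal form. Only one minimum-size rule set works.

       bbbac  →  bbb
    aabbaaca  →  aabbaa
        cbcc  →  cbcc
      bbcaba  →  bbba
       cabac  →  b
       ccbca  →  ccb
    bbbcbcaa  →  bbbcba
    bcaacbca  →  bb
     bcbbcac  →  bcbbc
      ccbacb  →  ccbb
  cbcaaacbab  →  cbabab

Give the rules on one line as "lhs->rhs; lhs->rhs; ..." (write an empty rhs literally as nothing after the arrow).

ac->; ca->

  | bbbac => bbb
  | aabbaaca => aabbaa
  | cbcc
  | bbcaba => bbba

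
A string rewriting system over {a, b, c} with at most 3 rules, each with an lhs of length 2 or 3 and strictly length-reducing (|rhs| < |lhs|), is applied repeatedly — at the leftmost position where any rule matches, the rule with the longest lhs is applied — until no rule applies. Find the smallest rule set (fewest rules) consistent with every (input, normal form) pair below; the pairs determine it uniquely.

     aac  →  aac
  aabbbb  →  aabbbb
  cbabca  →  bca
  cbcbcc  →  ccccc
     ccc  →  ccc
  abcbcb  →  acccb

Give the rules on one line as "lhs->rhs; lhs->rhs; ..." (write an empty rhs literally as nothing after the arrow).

bcb->cc; cba->

  | aac
  | aabbbb
  | cbabca => bca
  | cbcbcc => ccccc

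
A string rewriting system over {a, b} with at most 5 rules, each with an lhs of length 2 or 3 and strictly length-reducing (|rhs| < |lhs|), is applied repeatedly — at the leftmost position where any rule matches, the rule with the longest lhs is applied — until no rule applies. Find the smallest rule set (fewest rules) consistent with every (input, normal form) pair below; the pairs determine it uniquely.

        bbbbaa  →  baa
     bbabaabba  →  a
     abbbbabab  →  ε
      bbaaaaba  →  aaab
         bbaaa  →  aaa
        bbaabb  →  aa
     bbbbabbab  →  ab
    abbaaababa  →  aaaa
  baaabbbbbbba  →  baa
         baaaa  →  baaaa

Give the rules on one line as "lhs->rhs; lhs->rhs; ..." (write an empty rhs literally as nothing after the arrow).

  | bbbbaa => babaa => baa
  | bbabaabba => abaabba => babba => bba => a
  | abbbbabab => abababab => bbabab => abab => bb => ε
  | bbaaaaba => aaaaba => aaab

aba->b; bab->b; bb->; bbb->ba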